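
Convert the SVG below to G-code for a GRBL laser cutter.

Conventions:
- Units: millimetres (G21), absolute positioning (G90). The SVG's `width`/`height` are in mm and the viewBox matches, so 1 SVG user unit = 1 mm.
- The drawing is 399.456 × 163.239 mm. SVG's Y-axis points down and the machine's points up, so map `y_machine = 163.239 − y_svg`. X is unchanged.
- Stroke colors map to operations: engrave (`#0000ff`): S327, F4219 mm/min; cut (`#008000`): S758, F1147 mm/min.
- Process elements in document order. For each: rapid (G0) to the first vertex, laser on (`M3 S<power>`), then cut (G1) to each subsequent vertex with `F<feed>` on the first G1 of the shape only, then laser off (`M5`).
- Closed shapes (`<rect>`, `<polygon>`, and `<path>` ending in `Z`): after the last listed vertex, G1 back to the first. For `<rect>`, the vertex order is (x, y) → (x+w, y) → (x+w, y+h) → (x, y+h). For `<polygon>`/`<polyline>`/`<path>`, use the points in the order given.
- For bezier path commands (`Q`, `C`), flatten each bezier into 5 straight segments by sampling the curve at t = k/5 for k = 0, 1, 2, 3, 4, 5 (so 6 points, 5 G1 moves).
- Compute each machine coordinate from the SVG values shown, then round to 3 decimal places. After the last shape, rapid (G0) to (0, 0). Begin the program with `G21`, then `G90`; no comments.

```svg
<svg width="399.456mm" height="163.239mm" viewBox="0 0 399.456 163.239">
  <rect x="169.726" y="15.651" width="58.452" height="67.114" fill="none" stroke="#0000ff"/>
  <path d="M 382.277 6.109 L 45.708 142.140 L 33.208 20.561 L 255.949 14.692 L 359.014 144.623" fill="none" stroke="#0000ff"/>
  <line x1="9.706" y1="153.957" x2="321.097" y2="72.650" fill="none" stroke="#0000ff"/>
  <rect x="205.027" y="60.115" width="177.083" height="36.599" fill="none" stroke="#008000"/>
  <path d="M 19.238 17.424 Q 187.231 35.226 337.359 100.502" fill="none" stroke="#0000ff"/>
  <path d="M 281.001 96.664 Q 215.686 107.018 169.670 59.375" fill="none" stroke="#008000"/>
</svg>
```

G21
G90
G0 X169.726 Y147.588
M3 S327
G1 X228.178 Y147.588 F4219
G1 X228.178 Y80.474
G1 X169.726 Y80.474
G1 X169.726 Y147.588
M5
G0 X382.277 Y157.130
M3 S327
G1 X45.708 Y21.099 F4219
G1 X33.208 Y142.678
G1 X255.949 Y148.547
G1 X359.014 Y18.616
M5
G0 X9.706 Y9.282
M3 S327
G1 X321.097 Y90.589 F4219
M5
G0 X205.027 Y103.124
M3 S758
G1 X382.110 Y103.124 F1147
G1 X382.110 Y66.525
G1 X205.027 Y66.525
G1 X205.027 Y103.124
M5
G0 X19.238 Y145.815
M3 S327
G1 X85.721 Y136.795 F4219
G1 X150.774 Y123.978
G1 X214.398 Y107.362
G1 X276.593 Y86.948
G1 X337.359 Y62.737
M5
G0 X281.001 Y66.575
M3 S758
G1 X255.647 Y64.753 F1147
G1 X231.837 Y67.571
G1 X209.571 Y75.029
G1 X188.848 Y87.127
G1 X169.670 Y103.864
M5
G0 X0.000 Y0.000

1 u = 1 mm; y_m = 163.239 − y.

[1] `<rect>` rectangle, #0000ff→engrave S327 F4219: (169.726,147.588) → (228.178,147.588) → (228.178,80.474) → (169.726,80.474) → (169.726,147.588) (closed)

[2] `<path>` open polyline, #0000ff→engrave S327 F4219: (382.277,157.130) → (45.708,21.099) → (33.208,142.678) → (255.949,148.547) → (359.014,18.616)

[3] `<line>` line segment, #0000ff→engrave S327 F4219: (9.706,9.282) → (321.097,90.589)

[4] `<rect>` rectangle, #008000→cut S758 F1147: (205.027,103.124) → (382.110,103.124) → (382.110,66.525) → (205.027,66.525) → (205.027,103.124) (closed)

[5] `<path>` quadratic bezier, #0000ff→engrave S327 F4219: (19.238,145.815) → (85.721,136.795) → (150.774,123.978) → (214.398,107.362) → (276.593,86.948) → (337.359,62.737)

[6] `<path>` quadratic bezier, #008000→cut S758 F1147: (281.001,66.575) → (255.647,64.753) → (231.837,67.571) → (209.571,75.029) → (188.848,87.127) → (169.670,103.864)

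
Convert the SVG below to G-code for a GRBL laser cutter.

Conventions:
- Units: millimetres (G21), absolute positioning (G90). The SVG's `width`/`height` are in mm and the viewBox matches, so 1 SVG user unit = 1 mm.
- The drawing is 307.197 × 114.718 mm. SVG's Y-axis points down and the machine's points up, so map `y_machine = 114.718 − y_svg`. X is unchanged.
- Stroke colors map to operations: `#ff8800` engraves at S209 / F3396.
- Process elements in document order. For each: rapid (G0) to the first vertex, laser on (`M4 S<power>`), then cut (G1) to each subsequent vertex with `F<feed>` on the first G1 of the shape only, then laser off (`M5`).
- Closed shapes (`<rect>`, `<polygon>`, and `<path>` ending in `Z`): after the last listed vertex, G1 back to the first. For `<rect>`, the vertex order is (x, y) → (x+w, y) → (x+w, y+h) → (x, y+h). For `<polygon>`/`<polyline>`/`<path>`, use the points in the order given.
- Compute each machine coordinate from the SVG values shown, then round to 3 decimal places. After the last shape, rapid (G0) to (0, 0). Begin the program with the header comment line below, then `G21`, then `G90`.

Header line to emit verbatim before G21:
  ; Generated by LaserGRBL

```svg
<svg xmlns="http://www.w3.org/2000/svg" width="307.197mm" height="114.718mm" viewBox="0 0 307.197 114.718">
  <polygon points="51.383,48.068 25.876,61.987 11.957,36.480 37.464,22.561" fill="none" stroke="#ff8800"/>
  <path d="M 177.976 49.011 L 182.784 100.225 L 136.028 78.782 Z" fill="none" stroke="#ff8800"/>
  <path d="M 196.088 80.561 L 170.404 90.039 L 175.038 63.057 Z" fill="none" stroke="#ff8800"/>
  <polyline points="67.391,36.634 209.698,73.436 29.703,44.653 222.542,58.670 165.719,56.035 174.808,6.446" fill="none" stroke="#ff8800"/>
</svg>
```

Since the viewBox matches the mm dimensions, user units are millimetres directly. The only transform is the Y-flip y_m = 114.718 − y_svg.

Shape 1 is a regular polygon drawn with `<polygon>`. Its stroke #ff8800 means engrave at S209, F3396. After flipping Y the toolpath is (51.383,66.650) → (25.876,52.731) → (11.957,78.238) → (37.464,92.157) → (51.383,66.650), returning to the start.

Shape 2 is a regular polygon drawn with `<path>`. Its stroke #ff8800 means engrave at S209, F3396. After flipping Y the toolpath is (177.976,65.707) → (182.784,14.493) → (136.028,35.936) → (177.976,65.707), returning to the start.

Shape 3 is a regular polygon drawn with `<path>`. Its stroke #ff8800 means engrave at S209, F3396. After flipping Y the toolpath is (196.088,34.157) → (170.404,24.679) → (175.038,51.661) → (196.088,34.157), returning to the start.

Shape 4 is a open polyline drawn with `<polyline>`. Its stroke #ff8800 means engrave at S209, F3396. After flipping Y the toolpath is (67.391,78.084) → (209.698,41.282) → (29.703,70.065) → (222.542,56.048) → (165.719,58.683) → (174.808,108.272).

; Generated by LaserGRBL
G21
G90
G0 X51.383 Y66.650
M4 S209
G1 X25.876 Y52.731 F3396
G1 X11.957 Y78.238
G1 X37.464 Y92.157
G1 X51.383 Y66.650
M5
G0 X177.976 Y65.707
M4 S209
G1 X182.784 Y14.493 F3396
G1 X136.028 Y35.936
G1 X177.976 Y65.707
M5
G0 X196.088 Y34.157
M4 S209
G1 X170.404 Y24.679 F3396
G1 X175.038 Y51.661
G1 X196.088 Y34.157
M5
G0 X67.391 Y78.084
M4 S209
G1 X209.698 Y41.282 F3396
G1 X29.703 Y70.065
G1 X222.542 Y56.048
G1 X165.719 Y58.683
G1 X174.808 Y108.272
M5
G0 X0.000 Y0.000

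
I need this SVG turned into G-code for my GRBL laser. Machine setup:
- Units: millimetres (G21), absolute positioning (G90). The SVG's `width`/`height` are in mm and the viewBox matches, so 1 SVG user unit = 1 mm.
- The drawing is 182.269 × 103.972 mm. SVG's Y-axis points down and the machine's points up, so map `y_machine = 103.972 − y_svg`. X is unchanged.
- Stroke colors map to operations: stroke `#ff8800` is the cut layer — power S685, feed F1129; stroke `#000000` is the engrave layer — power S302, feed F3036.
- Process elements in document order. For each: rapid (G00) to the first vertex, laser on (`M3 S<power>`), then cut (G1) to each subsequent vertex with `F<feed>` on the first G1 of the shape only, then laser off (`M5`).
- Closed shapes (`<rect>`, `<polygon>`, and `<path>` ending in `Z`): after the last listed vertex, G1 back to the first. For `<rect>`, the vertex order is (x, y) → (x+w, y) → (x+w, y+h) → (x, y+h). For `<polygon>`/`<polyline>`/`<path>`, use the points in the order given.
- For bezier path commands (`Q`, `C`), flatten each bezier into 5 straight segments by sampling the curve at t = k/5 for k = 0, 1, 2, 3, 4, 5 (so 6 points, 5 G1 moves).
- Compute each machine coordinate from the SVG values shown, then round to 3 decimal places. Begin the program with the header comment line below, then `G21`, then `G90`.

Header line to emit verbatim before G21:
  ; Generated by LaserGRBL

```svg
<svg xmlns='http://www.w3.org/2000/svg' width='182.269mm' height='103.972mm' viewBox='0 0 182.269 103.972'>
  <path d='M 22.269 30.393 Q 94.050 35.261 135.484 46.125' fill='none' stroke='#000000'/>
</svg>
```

viewBox `0 0 182.269 103.972` with mm width/height → 1 unit = 1 mm. Flip: y_m = 103.972 − y_svg.

**Shape 1** — `<path>` quadratic bezier, stroke `#000000` → engrave (S302, F3036). Control points (SVG): P0=(22.269,30.393), P1=(94.050,35.261), P2=(135.484,46.125); sampled at t=k/5. Machine vertices: (22.269,73.579) → (49.768,71.392) → (74.838,68.725) → (97.481,65.579) → (117.697,61.953) → (135.484,57.847). Open path.

; Generated by LaserGRBL
G21
G90
G00 X22.269 Y73.579
M3 S302
G1 X49.768 Y71.392 F3036
G1 X74.838 Y68.725
G1 X97.481 Y65.579
G1 X117.697 Y61.953
G1 X135.484 Y57.847
M5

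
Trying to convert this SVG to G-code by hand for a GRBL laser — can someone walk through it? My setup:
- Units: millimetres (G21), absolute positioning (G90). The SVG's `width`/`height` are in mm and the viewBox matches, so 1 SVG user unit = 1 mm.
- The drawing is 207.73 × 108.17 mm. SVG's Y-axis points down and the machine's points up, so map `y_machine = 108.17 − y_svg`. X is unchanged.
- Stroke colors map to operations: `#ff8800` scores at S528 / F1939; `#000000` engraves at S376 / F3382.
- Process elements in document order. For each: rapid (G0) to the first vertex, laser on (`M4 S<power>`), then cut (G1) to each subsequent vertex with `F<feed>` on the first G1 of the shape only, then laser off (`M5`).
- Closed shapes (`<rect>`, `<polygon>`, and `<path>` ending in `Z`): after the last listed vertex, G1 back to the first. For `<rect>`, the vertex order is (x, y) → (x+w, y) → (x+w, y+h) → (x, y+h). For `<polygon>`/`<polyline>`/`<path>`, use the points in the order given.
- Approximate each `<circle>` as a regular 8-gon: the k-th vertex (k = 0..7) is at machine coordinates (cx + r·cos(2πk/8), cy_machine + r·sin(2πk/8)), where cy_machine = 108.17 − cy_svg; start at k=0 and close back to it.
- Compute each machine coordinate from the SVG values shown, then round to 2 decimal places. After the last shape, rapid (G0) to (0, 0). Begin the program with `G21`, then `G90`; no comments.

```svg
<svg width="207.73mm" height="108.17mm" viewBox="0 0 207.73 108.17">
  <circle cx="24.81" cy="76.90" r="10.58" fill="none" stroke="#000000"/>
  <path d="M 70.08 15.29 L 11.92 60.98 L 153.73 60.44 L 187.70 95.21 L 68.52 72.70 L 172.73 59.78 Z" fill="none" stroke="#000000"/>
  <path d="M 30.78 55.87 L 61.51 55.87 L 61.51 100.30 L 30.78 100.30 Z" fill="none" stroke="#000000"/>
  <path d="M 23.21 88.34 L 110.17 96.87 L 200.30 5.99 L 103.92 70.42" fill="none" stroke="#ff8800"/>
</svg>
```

G21
G90
G0 X35.39 Y31.27
M4 S376
G1 X32.29 Y38.75 F3382
G1 X24.81 Y41.85
G1 X17.33 Y38.75
G1 X14.23 Y31.27
G1 X17.33 Y23.79
G1 X24.81 Y20.69
G1 X32.29 Y23.79
G1 X35.39 Y31.27
M5
G0 X70.08 Y92.88
M4 S376
G1 X11.92 Y47.19 F3382
G1 X153.73 Y47.73
G1 X187.70 Y12.96
G1 X68.52 Y35.47
G1 X172.73 Y48.39
G1 X70.08 Y92.88
M5
G0 X30.78 Y52.30
M4 S376
G1 X61.51 Y52.30 F3382
G1 X61.51 Y7.87
G1 X30.78 Y7.87
G1 X30.78 Y52.30
M5
G0 X23.21 Y19.83
M4 S528
G1 X110.17 Y11.30 F1939
G1 X200.30 Y102.18
G1 X103.92 Y37.75
M5
G0 X0.00 Y0.00

1 u = 1 mm; y_m = 108.17 − y.

[1] `<circle>` circle, #000000→engrave S376 F3382: (35.39,31.27) → (32.29,38.75) → (24.81,41.85) → (17.33,38.75) → (14.23,31.27) → (17.33,23.79) → (24.81,20.69) → (32.29,23.79) → (35.39,31.27) (closed)

[2] `<path>` closed polygon, #000000→engrave S376 F3382: (70.08,92.88) → (11.92,47.19) → (153.73,47.73) → (187.70,12.96) → (68.52,35.47) → (172.73,48.39) → (70.08,92.88) (closed)

[3] `<path>` rectangle, #000000→engrave S376 F3382: (30.78,52.30) → (61.51,52.30) → (61.51,7.87) → (30.78,7.87) → (30.78,52.30) (closed)

[4] `<path>` open polyline, #ff8800→score S528 F1939: (23.21,19.83) → (110.17,11.30) → (200.30,102.18) → (103.92,37.75)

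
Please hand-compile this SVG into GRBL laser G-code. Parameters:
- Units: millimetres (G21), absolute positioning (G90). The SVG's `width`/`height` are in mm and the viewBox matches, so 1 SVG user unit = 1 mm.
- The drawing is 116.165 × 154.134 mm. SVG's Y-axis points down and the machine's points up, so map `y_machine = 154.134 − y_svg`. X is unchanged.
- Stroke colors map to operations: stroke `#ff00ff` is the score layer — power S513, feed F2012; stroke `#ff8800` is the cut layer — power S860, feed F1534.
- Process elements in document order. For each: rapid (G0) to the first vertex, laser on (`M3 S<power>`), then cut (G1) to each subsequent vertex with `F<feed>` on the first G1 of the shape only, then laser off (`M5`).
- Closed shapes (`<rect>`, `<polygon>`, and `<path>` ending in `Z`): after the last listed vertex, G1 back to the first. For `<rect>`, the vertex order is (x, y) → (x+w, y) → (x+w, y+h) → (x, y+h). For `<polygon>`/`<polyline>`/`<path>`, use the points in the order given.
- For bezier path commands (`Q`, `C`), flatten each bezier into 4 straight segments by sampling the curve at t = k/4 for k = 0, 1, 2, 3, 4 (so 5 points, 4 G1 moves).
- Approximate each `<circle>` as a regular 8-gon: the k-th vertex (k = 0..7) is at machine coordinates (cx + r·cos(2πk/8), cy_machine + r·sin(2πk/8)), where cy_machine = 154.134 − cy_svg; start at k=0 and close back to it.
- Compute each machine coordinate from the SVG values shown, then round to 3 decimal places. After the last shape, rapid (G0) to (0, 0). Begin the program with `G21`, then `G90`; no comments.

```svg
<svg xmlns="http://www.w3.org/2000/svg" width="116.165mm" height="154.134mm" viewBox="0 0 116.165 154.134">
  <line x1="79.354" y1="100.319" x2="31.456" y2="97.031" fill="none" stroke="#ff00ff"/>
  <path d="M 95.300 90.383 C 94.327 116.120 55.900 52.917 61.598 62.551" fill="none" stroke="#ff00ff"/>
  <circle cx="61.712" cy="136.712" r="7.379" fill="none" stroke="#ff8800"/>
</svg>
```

G21
G90
G0 X79.354 Y53.815
M3 S513
G1 X31.456 Y57.103 F2012
M5
G0 X95.300 Y63.751
M3 S513
G1 X88.822 Y58.597 F2012
G1 X75.947 Y71.628
G1 X64.323 Y87.679
G1 X61.598 Y91.583
M5
G0 X69.091 Y17.422
M3 S860
G1 X66.930 Y22.640 F1534
G1 X61.712 Y24.801
G1 X56.494 Y22.640
G1 X54.333 Y17.422
G1 X56.494 Y12.204
G1 X61.712 Y10.043
G1 X66.930 Y12.204
G1 X69.091 Y17.422
M5
G0 X0.000 Y0.000

viewBox `0 0 116.165 154.134` with mm width/height → 1 unit = 1 mm. Flip: y_m = 154.134 − y_svg.

**Shape 1** — `<line>` line segment, stroke `#ff00ff` → score (S513, F2012). Machine vertices: (79.354,53.815) → (31.456,57.103). Open path.

**Shape 2** — `<path>` cubic bezier, stroke `#ff00ff` → score (S513, F2012). Control points (SVG): P0=(95.300,90.383), P1=(94.327,116.120), P2=(55.900,52.917), P3=(61.598,62.551); sampled at t=k/4. Machine vertices: (95.300,63.751) → (88.822,58.597) → (75.947,71.628) → (64.323,87.679) → (61.598,91.583). Open path.

**Shape 3** — `<circle>` circle, stroke `#ff8800` → cut (S860, F1534). Machine vertices: (69.091,17.422) → (66.930,22.640) → (61.712,24.801) → (56.494,22.640) → (54.333,17.422) → (56.494,12.204) → (61.712,10.043) → (66.930,12.204) → (69.091,17.422). Closed: final G1 returns to the first vertex.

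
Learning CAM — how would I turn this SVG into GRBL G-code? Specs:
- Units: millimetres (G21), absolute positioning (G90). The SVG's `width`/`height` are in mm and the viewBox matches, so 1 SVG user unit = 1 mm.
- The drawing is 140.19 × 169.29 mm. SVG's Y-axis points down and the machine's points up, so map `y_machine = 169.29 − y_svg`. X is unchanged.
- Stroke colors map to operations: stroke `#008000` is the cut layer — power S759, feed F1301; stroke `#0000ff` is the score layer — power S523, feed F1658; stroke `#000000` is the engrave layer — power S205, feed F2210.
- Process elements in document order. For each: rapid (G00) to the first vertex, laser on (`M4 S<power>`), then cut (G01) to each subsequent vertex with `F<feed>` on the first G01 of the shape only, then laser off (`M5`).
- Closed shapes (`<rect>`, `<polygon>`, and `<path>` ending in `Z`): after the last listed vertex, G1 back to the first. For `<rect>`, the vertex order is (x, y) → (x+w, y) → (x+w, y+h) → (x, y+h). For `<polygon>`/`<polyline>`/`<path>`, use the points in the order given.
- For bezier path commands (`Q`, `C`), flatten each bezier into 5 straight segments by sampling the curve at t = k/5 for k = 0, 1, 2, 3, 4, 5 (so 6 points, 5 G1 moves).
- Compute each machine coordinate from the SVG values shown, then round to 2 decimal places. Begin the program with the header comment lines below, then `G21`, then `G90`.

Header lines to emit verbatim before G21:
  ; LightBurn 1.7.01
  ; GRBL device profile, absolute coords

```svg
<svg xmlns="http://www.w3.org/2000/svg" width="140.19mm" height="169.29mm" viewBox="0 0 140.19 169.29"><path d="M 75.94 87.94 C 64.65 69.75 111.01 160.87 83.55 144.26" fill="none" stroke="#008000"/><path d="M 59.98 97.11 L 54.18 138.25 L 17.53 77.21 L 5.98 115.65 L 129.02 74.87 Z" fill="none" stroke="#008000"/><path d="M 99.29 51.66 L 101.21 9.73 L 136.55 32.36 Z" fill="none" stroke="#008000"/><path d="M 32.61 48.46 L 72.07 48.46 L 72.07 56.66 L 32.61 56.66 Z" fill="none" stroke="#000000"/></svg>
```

Since the viewBox matches the mm dimensions, user units are millimetres directly. The only transform is the Y-flip y_m = 169.29 − y_svg.

Shape 1 is a cubic bezier drawn with `<path>`. Its stroke #008000 means cut at S759, F1301. After flipping Y the toolpath is (75.94,81.35) → (75.03,80.88) → (81.65,64.60) → (89.48,42.92) → (92.22,26.26) → (83.55,25.03).

Shape 2 is a closed polygon drawn with `<path>`. Its stroke #008000 means cut at S759, F1301. After flipping Y the toolpath is (59.98,72.18) → (54.18,31.04) → (17.53,92.08) → (5.98,53.64) → (129.02,94.42) → (59.98,72.18), returning to the start.

Shape 3 is a regular polygon drawn with `<path>`. Its stroke #008000 means cut at S759, F1301. After flipping Y the toolpath is (99.29,117.63) → (101.21,159.56) → (136.55,136.93) → (99.29,117.63), returning to the start.

Shape 4 is a rectangle drawn with `<path>`. Its stroke #000000 means engrave at S205, F2210. After flipping Y the toolpath is (32.61,120.83) → (72.07,120.83) → (72.07,112.63) → (32.61,112.63) → (32.61,120.83), returning to the start.

; LightBurn 1.7.01
; GRBL device profile, absolute coords
G21
G90
G00 X75.94 Y81.35
M4 S759
G01 X75.03 Y80.88 F1301
G01 X81.65 Y64.60
G01 X89.48 Y42.92
G01 X92.22 Y26.26
G01 X83.55 Y25.03
M5
G00 X59.98 Y72.18
M4 S759
G01 X54.18 Y31.04 F1301
G01 X17.53 Y92.08
G01 X5.98 Y53.64
G01 X129.02 Y94.42
G01 X59.98 Y72.18
M5
G00 X99.29 Y117.63
M4 S759
G01 X101.21 Y159.56 F1301
G01 X136.55 Y136.93
G01 X99.29 Y117.63
M5
G00 X32.61 Y120.83
M4 S205
G01 X72.07 Y120.83 F2210
G01 X72.07 Y112.63
G01 X32.61 Y112.63
G01 X32.61 Y120.83
M5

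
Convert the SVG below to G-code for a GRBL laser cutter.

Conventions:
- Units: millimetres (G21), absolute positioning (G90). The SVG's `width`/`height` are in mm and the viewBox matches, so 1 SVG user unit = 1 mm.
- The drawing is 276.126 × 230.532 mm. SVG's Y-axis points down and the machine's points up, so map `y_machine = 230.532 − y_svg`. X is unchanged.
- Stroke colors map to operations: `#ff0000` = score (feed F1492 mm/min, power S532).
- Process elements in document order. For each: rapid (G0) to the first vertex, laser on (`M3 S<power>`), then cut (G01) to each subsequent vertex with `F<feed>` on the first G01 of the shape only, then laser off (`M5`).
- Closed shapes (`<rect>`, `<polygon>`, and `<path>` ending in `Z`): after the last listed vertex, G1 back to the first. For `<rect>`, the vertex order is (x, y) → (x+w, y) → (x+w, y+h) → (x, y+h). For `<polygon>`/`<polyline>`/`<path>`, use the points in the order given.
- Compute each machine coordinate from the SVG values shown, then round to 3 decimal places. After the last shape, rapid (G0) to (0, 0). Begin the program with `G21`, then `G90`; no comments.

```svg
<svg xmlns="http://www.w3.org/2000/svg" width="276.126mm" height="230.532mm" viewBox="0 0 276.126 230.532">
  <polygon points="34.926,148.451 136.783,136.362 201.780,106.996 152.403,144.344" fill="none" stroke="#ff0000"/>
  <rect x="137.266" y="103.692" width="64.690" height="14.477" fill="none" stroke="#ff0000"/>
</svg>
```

G21
G90
G0 X34.926 Y82.081
M3 S532
G01 X136.783 Y94.170 F1492
G01 X201.780 Y123.536
G01 X152.403 Y86.188
G01 X34.926 Y82.081
M5
G0 X137.266 Y126.840
M3 S532
G01 X201.956 Y126.840 F1492
G01 X201.956 Y112.363
G01 X137.266 Y112.363
G01 X137.266 Y126.840
M5
G0 X0.000 Y0.000

viewBox `0 0 276.126 230.532` with mm width/height → 1 unit = 1 mm. Flip: y_m = 230.532 − y_svg.

**Shape 1** — `<polygon>` closed polygon, stroke `#ff0000` → score (S532, F1492). Machine vertices: (34.926,82.081) → (136.783,94.170) → (201.780,123.536) → (152.403,86.188) → (34.926,82.081). Closed: final G1 returns to the first vertex.

**Shape 2** — `<rect>` rectangle, stroke `#ff0000` → score (S532, F1492). Machine vertices: (137.266,126.840) → (201.956,126.840) → (201.956,112.363) → (137.266,112.363) → (137.266,126.840). Closed: final G1 returns to the first vertex.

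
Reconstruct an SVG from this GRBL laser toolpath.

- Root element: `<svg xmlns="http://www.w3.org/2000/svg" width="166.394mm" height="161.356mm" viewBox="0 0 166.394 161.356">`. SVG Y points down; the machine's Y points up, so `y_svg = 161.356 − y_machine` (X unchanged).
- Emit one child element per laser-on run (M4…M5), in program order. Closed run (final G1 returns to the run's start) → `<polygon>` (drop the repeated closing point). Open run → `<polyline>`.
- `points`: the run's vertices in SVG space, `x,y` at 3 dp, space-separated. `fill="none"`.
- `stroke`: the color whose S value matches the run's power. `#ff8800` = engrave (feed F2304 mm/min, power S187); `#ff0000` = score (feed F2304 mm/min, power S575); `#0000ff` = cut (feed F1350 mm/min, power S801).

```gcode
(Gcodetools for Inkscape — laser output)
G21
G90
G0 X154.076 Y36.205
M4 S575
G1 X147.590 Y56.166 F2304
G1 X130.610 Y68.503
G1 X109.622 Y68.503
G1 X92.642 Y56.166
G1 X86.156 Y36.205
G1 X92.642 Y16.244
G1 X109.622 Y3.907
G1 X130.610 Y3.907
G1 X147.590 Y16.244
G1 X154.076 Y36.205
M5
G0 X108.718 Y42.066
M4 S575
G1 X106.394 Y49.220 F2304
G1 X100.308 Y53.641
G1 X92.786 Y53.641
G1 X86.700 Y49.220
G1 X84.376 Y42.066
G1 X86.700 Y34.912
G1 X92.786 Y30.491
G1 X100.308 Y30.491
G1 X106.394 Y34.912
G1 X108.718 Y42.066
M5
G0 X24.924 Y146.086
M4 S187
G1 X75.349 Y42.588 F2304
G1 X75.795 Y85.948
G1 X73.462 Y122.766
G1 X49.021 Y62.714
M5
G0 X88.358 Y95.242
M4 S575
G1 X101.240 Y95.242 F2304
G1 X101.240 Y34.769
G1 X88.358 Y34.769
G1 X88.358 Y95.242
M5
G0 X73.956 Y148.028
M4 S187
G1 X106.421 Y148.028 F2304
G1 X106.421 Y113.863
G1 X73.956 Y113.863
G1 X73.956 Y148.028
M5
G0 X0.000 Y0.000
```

y_svg = 161.356 − y_m.

[1] S575→`#ff0000` (score); closed run; points: 154.076,125.151 147.590,105.190 130.610,92.853 109.622,92.853 92.642,105.190 86.156,125.151 92.642,145.112 109.622,157.449 130.610,157.449 147.590,145.112

[2] S575→`#ff0000` (score); closed run; points: 108.718,119.290 106.394,112.136 100.308,107.715 92.786,107.715 86.700,112.136 84.376,119.290 86.700,126.444 92.786,130.865 100.308,130.865 106.394,126.444

[3] S187→`#ff8800` (engrave); open run; points: 24.924,15.270 75.349,118.768 75.795,75.408 73.462,38.590 49.021,98.642

[4] S575→`#ff0000` (score); closed run; points: 88.358,66.114 101.240,66.114 101.240,126.587 88.358,126.587

[5] S187→`#ff8800` (engrave); closed run; points: 73.956,13.328 106.421,13.328 106.421,47.493 73.956,47.493

<svg xmlns="http://www.w3.org/2000/svg" width="166.394mm" height="161.356mm" viewBox="0 0 166.394 161.356">
  <polygon points="154.076,125.151 147.590,105.190 130.610,92.853 109.622,92.853 92.642,105.190 86.156,125.151 92.642,145.112 109.622,157.449 130.610,157.449 147.590,145.112" fill="none" stroke="#ff0000"/>
  <polygon points="108.718,119.290 106.394,112.136 100.308,107.715 92.786,107.715 86.700,112.136 84.376,119.290 86.700,126.444 92.786,130.865 100.308,130.865 106.394,126.444" fill="none" stroke="#ff0000"/>
  <polyline points="24.924,15.270 75.349,118.768 75.795,75.408 73.462,38.590 49.021,98.642" fill="none" stroke="#ff8800"/>
  <polygon points="88.358,66.114 101.240,66.114 101.240,126.587 88.358,126.587" fill="none" stroke="#ff0000"/>
  <polygon points="73.956,13.328 106.421,13.328 106.421,47.493 73.956,47.493" fill="none" stroke="#ff8800"/>
</svg>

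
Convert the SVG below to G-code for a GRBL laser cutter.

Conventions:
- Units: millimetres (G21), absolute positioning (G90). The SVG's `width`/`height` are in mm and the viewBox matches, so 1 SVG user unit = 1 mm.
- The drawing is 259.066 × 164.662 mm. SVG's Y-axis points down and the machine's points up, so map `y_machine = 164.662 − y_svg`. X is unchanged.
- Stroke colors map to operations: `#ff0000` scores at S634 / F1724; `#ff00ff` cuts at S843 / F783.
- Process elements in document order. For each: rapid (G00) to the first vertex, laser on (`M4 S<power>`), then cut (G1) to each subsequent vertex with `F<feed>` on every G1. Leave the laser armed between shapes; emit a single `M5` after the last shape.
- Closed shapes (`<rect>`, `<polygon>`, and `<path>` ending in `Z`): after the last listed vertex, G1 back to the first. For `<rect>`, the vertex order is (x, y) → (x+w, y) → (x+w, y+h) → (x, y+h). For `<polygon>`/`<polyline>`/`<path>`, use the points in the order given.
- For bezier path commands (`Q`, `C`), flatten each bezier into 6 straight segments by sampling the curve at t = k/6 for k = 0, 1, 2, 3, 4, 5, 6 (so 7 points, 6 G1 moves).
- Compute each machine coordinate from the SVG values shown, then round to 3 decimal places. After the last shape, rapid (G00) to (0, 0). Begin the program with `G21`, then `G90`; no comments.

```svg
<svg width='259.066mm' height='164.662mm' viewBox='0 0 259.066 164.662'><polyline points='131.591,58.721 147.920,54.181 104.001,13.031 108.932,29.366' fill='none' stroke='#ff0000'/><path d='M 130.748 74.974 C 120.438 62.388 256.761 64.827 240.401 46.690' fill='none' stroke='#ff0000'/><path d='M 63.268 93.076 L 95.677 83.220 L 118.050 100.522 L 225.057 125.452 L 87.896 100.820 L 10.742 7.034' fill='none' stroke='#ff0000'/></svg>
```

viewBox `0 0 259.066 164.662` with mm width/height → 1 unit = 1 mm. Flip: y_m = 164.662 − y_svg.

**Shape 1** — `<polyline>` open polyline, stroke `#ff0000` → score (S634, F1724). Machine vertices: (131.591,105.941) → (147.920,110.481) → (104.001,151.631) → (108.932,135.296). Open path.

**Shape 2** — `<path>` cubic bezier, stroke `#ff0000` → score (S634, F1724). Control points (SVG): P0=(130.748,74.974), P1=(120.438,62.388), P2=(256.761,64.827), P3=(240.401,46.690); sampled at t=k/6. Machine vertices: (130.748,89.688) → (136.427,94.894) → (158.230,98.584) → (187.843,101.748) → (216.952,105.375) → (237.243,110.453) → (240.401,117.972). Open path.

**Shape 3** — `<path>` open polyline, stroke `#ff0000` → score (S634, F1724). Machine vertices: (63.268,71.586) → (95.677,81.442) → (118.050,64.140) → (225.057,39.210) → (87.896,63.842) → (10.742,157.628). Open path.

G21
G90
G00 X131.591 Y105.941
M4 S634
G1 X147.920 Y110.481 F1724
G1 X104.001 Y151.631 F1724
G1 X108.932 Y135.296 F1724
G00 X130.748 Y89.688
M4 S634
G1 X136.427 Y94.894 F1724
G1 X158.230 Y98.584 F1724
G1 X187.843 Y101.748 F1724
G1 X216.952 Y105.375 F1724
G1 X237.243 Y110.453 F1724
G1 X240.401 Y117.972 F1724
G00 X63.268 Y71.586
M4 S634
G1 X95.677 Y81.442 F1724
G1 X118.050 Y64.140 F1724
G1 X225.057 Y39.210 F1724
G1 X87.896 Y63.842 F1724
G1 X10.742 Y157.628 F1724
M5
G00 X0.000 Y0.000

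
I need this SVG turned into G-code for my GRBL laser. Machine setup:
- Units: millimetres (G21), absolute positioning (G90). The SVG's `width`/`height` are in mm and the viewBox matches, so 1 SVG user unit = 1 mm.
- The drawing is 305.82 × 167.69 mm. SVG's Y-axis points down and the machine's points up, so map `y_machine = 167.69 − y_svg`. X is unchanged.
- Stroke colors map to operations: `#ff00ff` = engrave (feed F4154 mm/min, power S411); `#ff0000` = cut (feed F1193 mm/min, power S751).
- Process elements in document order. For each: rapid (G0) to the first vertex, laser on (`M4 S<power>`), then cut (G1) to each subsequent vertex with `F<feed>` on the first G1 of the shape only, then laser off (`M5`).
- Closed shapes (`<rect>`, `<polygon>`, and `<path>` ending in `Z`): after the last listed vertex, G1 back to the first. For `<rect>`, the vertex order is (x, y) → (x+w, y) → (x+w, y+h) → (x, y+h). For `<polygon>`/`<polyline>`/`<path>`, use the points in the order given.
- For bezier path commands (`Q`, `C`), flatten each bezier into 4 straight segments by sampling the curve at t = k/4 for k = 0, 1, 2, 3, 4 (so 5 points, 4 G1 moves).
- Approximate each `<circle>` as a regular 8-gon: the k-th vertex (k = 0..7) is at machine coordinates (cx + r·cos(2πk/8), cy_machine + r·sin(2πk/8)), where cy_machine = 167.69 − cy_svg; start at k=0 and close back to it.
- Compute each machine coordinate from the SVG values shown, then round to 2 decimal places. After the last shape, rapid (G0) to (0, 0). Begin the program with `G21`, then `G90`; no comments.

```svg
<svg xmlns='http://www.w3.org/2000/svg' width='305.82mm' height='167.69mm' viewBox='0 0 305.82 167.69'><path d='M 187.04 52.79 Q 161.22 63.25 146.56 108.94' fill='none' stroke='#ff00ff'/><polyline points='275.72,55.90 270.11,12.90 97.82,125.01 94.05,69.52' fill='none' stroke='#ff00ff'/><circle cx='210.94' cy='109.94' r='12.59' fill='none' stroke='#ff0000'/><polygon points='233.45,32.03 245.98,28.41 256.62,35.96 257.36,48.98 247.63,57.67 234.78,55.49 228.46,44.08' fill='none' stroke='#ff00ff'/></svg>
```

G21
G90
G0 X187.04 Y114.90
M4 S411
G1 X174.83 Y107.47 F4154
G1 X164.01 Y95.63
G1 X154.59 Y79.39
G1 X146.56 Y58.75
M5
G0 X275.72 Y111.79
M4 S411
G1 X270.11 Y154.79 F4154
G1 X97.82 Y42.68
G1 X94.05 Y98.17
M5
G0 X223.53 Y57.75
M4 S751
G1 X219.84 Y66.65 F1193
G1 X210.94 Y70.34
G1 X202.04 Y66.65
G1 X198.35 Y57.75
G1 X202.04 Y48.85
G1 X210.94 Y45.16
G1 X219.84 Y48.85
G1 X223.53 Y57.75
M5
G0 X233.45 Y135.66
M4 S411
G1 X245.98 Y139.28 F4154
G1 X256.62 Y131.73
G1 X257.36 Y118.71
G1 X247.63 Y110.02
G1 X234.78 Y112.20
G1 X228.46 Y123.61
G1 X233.45 Y135.66
M5
G0 X0.00 Y0.00

1 u = 1 mm; y_m = 167.69 − y.

[1] `<path>` quadratic bezier, #ff00ff→engrave S411 F4154: (187.04,114.90) → (174.83,107.47) → (164.01,95.63) → (154.59,79.39) → (146.56,58.75)

[2] `<polyline>` open polyline, #ff00ff→engrave S411 F4154: (275.72,111.79) → (270.11,154.79) → (97.82,42.68) → (94.05,98.17)

[3] `<circle>` circle, #ff0000→cut S751 F1193: (223.53,57.75) → (219.84,66.65) → (210.94,70.34) → (202.04,66.65) → (198.35,57.75) → (202.04,48.85) → (210.94,45.16) → (219.84,48.85) → (223.53,57.75) (closed)

[4] `<polygon>` regular polygon, #ff00ff→engrave S411 F4154: (233.45,135.66) → (245.98,139.28) → (256.62,131.73) → (257.36,118.71) → (247.63,110.02) → (234.78,112.20) → (228.46,123.61) → (233.45,135.66) (closed)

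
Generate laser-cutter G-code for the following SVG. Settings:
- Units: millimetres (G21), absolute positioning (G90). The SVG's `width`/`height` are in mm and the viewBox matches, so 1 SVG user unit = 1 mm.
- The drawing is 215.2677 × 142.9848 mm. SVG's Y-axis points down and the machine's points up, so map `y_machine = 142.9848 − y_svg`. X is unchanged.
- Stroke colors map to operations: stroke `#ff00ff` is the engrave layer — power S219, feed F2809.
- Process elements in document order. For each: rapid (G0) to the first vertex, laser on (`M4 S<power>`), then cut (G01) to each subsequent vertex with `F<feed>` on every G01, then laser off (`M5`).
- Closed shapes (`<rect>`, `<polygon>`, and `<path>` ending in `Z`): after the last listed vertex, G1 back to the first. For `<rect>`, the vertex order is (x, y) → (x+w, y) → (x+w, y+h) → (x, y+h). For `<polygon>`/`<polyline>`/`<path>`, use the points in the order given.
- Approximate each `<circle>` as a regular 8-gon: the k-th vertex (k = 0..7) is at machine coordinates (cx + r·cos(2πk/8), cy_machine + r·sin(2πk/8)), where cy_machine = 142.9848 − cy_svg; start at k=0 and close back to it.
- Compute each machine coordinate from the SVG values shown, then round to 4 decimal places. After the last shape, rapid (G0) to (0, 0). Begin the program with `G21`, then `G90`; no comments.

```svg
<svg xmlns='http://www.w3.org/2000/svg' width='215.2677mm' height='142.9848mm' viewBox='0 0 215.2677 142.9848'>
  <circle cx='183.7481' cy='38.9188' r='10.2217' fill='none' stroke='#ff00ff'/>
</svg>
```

G21
G90
G0 X193.9698 Y104.0660
M4 S219
G01 X190.9759 Y111.2938 F2809
G01 X183.7481 Y114.2877 F2809
G01 X176.5203 Y111.2938 F2809
G01 X173.5264 Y104.0660 F2809
G01 X176.5203 Y96.8382 F2809
G01 X183.7481 Y93.8443 F2809
G01 X190.9759 Y96.8382 F2809
G01 X193.9698 Y104.0660 F2809
M5
G0 X0.0000 Y0.0000

Since the viewBox matches the mm dimensions, user units are millimetres directly. The only transform is the Y-flip y_m = 142.9848 − y_svg.

Shape 1 is a circle drawn with `<circle>`. Its stroke #ff00ff means engrave at S219, F2809. After flipping Y the toolpath is (193.9698,104.0660) → (190.9759,111.2938) → (183.7481,114.2877) → (176.5203,111.2938) → (173.5264,104.0660) → (176.5203,96.8382) → (183.7481,93.8443) → (190.9759,96.8382) → (193.9698,104.0660), returning to the start.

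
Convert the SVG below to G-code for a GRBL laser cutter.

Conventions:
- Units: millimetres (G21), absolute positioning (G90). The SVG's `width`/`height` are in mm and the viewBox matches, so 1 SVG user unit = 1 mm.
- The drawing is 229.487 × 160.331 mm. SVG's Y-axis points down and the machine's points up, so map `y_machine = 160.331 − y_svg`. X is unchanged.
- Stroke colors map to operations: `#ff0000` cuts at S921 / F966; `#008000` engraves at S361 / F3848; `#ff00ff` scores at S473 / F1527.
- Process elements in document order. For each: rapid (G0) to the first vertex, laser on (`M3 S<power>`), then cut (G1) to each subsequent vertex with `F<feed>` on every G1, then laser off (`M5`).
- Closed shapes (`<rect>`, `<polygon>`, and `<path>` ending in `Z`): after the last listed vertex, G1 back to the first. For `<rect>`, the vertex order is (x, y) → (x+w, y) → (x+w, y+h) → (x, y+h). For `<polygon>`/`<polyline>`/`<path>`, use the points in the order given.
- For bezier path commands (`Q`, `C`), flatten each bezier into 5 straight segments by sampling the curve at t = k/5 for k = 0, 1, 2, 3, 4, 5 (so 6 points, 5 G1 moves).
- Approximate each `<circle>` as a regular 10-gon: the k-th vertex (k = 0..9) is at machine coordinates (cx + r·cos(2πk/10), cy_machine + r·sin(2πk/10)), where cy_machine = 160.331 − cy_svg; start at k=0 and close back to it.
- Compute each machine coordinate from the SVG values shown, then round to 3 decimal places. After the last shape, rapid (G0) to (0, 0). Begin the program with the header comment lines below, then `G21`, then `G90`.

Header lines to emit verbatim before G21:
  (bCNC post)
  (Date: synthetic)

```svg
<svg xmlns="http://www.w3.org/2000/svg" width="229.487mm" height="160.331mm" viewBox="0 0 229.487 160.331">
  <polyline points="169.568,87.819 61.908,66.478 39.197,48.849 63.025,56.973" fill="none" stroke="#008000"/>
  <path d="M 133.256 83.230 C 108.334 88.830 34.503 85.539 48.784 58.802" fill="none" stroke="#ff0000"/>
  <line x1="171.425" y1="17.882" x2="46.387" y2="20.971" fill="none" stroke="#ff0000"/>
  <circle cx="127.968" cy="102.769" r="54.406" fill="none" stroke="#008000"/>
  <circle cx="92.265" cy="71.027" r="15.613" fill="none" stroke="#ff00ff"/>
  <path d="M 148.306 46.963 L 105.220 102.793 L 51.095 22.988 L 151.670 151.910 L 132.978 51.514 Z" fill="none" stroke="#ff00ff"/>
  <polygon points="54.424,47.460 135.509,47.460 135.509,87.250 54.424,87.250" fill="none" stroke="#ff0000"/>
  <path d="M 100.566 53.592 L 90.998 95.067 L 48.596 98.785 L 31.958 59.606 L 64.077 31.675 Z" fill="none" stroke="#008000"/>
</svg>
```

(bCNC post)
(Date: synthetic)
G21
G90
G0 X169.568 Y72.512
M3 S361
G1 X61.908 Y93.853 F3848
G1 X39.197 Y111.482 F3848
G1 X63.025 Y103.358 F3848
M5
G0 X133.256 Y77.101
M3 S921
G1 X113.530 Y74.924 F966
G1 X88.643 Y75.580 F966
G1 X65.171 Y79.767 F966
G1 X49.693 Y88.184 F966
G1 X48.784 Y101.529 F966
M5
G0 X171.425 Y142.449
M3 S921
G1 X46.387 Y139.360 F966
M5
G0 X182.374 Y57.562
M3 S361
G1 X171.983 Y89.541 F3848
G1 X144.780 Y109.305 F3848
G1 X111.156 Y109.305 F3848
G1 X83.953 Y89.541 F3848
G1 X73.562 Y57.562 F3848
G1 X83.953 Y25.583 F3848
G1 X111.156 Y5.819 F3848
G1 X144.780 Y5.819 F3848
G1 X171.983 Y25.583 F3848
G1 X182.374 Y57.562 F3848
M5
G0 X107.878 Y89.304
M3 S473
G1 X104.896 Y98.481 F1527
G1 X97.090 Y104.153 F1527
G1 X87.440 Y104.153 F1527
G1 X79.634 Y98.481 F1527
G1 X76.652 Y89.304 F1527
G1 X79.634 Y80.127 F1527
G1 X87.440 Y74.455 F1527
G1 X97.090 Y74.455 F1527
G1 X104.896 Y80.127 F1527
G1 X107.878 Y89.304 F1527
M5
G0 X148.306 Y113.368
M3 S473
G1 X105.220 Y57.538 F1527
G1 X51.095 Y137.343 F1527
G1 X151.670 Y8.421 F1527
G1 X132.978 Y108.817 F1527
G1 X148.306 Y113.368 F1527
M5
G0 X54.424 Y112.871
M3 S921
G1 X135.509 Y112.871 F966
G1 X135.509 Y73.081 F966
G1 X54.424 Y73.081 F966
G1 X54.424 Y112.871 F966
M5
G0 X100.566 Y106.739
M3 S361
G1 X90.998 Y65.264 F3848
G1 X48.596 Y61.546 F3848
G1 X31.958 Y100.725 F3848
G1 X64.077 Y128.656 F3848
G1 X100.566 Y106.739 F3848
M5
G0 X0.000 Y0.000

Since the viewBox matches the mm dimensions, user units are millimetres directly. The only transform is the Y-flip y_m = 160.331 − y_svg.

Shape 1 is a open polyline drawn with `<polyline>`. Its stroke #008000 means engrave at S361, F3848. After flipping Y the toolpath is (169.568,72.512) → (61.908,93.853) → (39.197,111.482) → (63.025,103.358).

Shape 2 is a cubic bezier drawn with `<path>`. Its stroke #ff0000 means cut at S921, F966. After flipping Y the toolpath is (133.256,77.101) → (113.530,74.924) → (88.643,75.580) → (65.171,79.767) → (49.693,88.184) → (48.784,101.529).

Shape 3 is a line segment drawn with `<line>`. Its stroke #ff0000 means cut at S921, F966. After flipping Y the toolpath is (171.425,142.449) → (46.387,139.360).

Shape 4 is a circle drawn with `<circle>`. Its stroke #008000 means engrave at S361, F3848. After flipping Y the toolpath is (182.374,57.562) → (171.983,89.541) → (144.780,109.305) → (111.156,109.305) → (83.953,89.541) → (73.562,57.562) → (83.953,25.583) → (111.156,5.819) → (144.780,5.819) → (171.983,25.583) → (182.374,57.562), returning to the start.

Shape 5 is a circle drawn with `<circle>`. Its stroke #ff00ff means score at S473, F1527. After flipping Y the toolpath is (107.878,89.304) → (104.896,98.481) → (97.090,104.153) → (87.440,104.153) → (79.634,98.481) → (76.652,89.304) → (79.634,80.127) → (87.440,74.455) → (97.090,74.455) → (104.896,80.127) → (107.878,89.304), returning to the start.

Shape 6 is a closed polygon drawn with `<path>`. Its stroke #ff00ff means score at S473, F1527. After flipping Y the toolpath is (148.306,113.368) → (105.220,57.538) → (51.095,137.343) → (151.670,8.421) → (132.978,108.817) → (148.306,113.368), returning to the start.

Shape 7 is a rectangle drawn with `<polygon>`. Its stroke #ff0000 means cut at S921, F966. After flipping Y the toolpath is (54.424,112.871) → (135.509,112.871) → (135.509,73.081) → (54.424,73.081) → (54.424,112.871), returning to the start.

Shape 8 is a regular polygon drawn with `<path>`. Its stroke #008000 means engrave at S361, F3848. After flipping Y the toolpath is (100.566,106.739) → (90.998,65.264) → (48.596,61.546) → (31.958,100.725) → (64.077,128.656) → (100.566,106.739), returning to the start.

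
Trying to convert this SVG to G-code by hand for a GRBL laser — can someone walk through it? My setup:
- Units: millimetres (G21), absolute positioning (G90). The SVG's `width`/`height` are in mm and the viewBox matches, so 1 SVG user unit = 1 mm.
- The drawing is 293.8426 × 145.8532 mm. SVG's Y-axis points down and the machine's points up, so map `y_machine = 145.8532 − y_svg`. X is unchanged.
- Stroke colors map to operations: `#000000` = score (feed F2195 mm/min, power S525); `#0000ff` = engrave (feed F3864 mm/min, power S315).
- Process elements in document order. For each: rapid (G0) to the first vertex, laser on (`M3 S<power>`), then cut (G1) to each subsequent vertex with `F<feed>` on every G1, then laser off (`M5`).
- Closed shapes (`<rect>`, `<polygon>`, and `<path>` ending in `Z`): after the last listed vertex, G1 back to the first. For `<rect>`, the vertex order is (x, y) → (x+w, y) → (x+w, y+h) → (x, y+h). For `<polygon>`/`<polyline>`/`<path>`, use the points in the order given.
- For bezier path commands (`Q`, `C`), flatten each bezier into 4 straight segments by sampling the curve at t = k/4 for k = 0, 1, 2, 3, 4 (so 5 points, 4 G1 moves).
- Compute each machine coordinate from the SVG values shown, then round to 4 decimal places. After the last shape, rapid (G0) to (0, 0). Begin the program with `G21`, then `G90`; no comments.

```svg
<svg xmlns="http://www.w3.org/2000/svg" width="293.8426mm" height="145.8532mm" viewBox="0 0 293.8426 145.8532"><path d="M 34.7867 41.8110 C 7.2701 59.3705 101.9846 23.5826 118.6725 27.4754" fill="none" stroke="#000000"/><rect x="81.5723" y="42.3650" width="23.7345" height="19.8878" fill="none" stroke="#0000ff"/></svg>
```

1 u = 1 mm; y_m = 145.8532 − y.

[1] `<path>` cubic bezier, #000000→score S525 F2195: (34.7867,104.0422) → (33.9386,99.4216) → (60.1529,106.0850) → (94.6556,115.3108) → (118.6725,118.3778)

[2] `<rect>` rectangle, #0000ff→engrave S315 F3864: (81.5723,103.4882) → (105.3068,103.4882) → (105.3068,83.6004) → (81.5723,83.6004) → (81.5723,103.4882) (closed)

G21
G90
G0 X34.7867 Y104.0422
M3 S525
G1 X33.9386 Y99.4216 F2195
G1 X60.1529 Y106.0850 F2195
G1 X94.6556 Y115.3108 F2195
G1 X118.6725 Y118.3778 F2195
M5
G0 X81.5723 Y103.4882
M3 S315
G1 X105.3068 Y103.4882 F3864
G1 X105.3068 Y83.6004 F3864
G1 X81.5723 Y83.6004 F3864
G1 X81.5723 Y103.4882 F3864
M5
G0 X0.0000 Y0.0000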